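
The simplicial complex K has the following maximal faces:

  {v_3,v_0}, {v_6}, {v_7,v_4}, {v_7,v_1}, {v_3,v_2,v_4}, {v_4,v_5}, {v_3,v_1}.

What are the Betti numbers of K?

Order the vertices as v_0 < v_1 < v_2 < v_3 < v_4 < v_5 < v_6 < v_7. Listing each simplex with vertices in this order, K has dimension 2 with simplices:

  0-simplices (8): [v_0], [v_1], [v_2], [v_3], [v_4], [v_5], [v_6], [v_7]
  1-simplices (8): [v_0,v_3], [v_1,v_3], [v_1,v_7], [v_2,v_3], [v_2,v_4], [v_3,v_4], [v_4,v_5], [v_4,v_7]
  2-simplices (1): [v_2,v_3,v_4]

Hence C_0 ≅ Z^8, C_1 ≅ Z^8, C_2 ≅ Z^1.

The boundary map ∂_1: C_1 → C_0 maps an edge to its endpoints' difference, ∂[p,q] = q − p.
The resulting 8×8 matrix has rank 6, and its Smith normal form has invariant factors (1,1,1,1,1,1).

The boundary map ∂_2: C_2 → C_1 sends each 2-simplex [p,q,r] to [q,r] − [p,r] + [p,q]. For instance
  ∂[v_2,v_3,v_4] = [v_3,v_4] − [v_2,v_4] + [v_2,v_3].
As a 8×1 matrix over Z this has rank 1, with invariant factors (1).

Computing H_k = (kernel of ∂_k) / (image of ∂_{k+1}):

  H_0: rank C_0 − rank ∂_1 = 8 − 6 = 2, and the invariant factors of ∂_1 are all 1, so H_0 = Z^2.
  H_1: rank ker ∂_1 − rank ∂_2 = (8 − 6) − 1 = 1, and the invariant factors of ∂_2 are all 1, so H_1 = Z.
  H_2: rank ker ∂_2 − rank ∂_3 = (1 − 1) − 0 = 0, and there is no ∂_3, so H_2 = 0.

Hence the Betti numbers are b_0 = 2, b_1 = 1, b_2 = 0.

b_0 = 2, b_1 = 1, b_2 = 0.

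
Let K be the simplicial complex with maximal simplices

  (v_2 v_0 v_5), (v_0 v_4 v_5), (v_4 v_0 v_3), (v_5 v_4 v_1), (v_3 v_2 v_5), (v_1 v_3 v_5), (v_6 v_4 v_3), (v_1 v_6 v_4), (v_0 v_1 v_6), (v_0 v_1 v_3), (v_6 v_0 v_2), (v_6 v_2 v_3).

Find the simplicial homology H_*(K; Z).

Fix the vertex order v_0 < v_1 < v_2 < v_3 < v_4 < v_5 < v_6 and write every simplex with vertices in increasing order. Then dim K = 2 and the simplices of K are:

  0-simplices (7): [v_0], [v_1], [v_2], [v_3], [v_4], [v_5], [v_6]
  1-simplices (18): (18 of them)
  2-simplices (12): (12 of them)

so the chain groups are C_0 ≅ Z^7, C_1 ≅ Z^18, C_2 ≅ Z^12.

The boundary map ∂_1: C_1 → C_0 is given by ∂[p,q] = [q] − [p]. For instance
  ∂[v_0,v_4] = [v_4] − [v_0].
This gives a 7×18 integer matrix of rank 6; reducing to Smith normal form yields diagonal entries (1,1,1,1,1,1).

Boundary ∂_2: C_2 → C_1 sends each 2-simplex [p,q,r] to [q,r] − [p,r] + [p,q]. For instance
  ∂[v_1,v_4,v_5] = [v_4,v_5] − [v_1,v_5] + [v_1,v_4],
  ∂[v_2,v_3,v_6] = [v_3,v_6] − [v_2,v_6] + [v_2,v_3].
As a 18×12 matrix over Z this has rank 12, with invariant factors (1,1,1,1,1,1,1,1,1,1,1,2).

Computing H_k = (kernel of ∂_k) / (image of ∂_{k+1}):

  H_0: rank C_0 − rank ∂_1 = 7 − 6 = 1, and the invariant factors of ∂_1 are all 1, so H_0 ≅ Z.
  H_1: rank ker ∂_1 − rank ∂_2 = (18 − 6) − 12 = 0, and ∂_2 has invariant factor 2 > 1, so H_1 ≅ Z/2.
  H_2: rank ker ∂_2 − rank ∂_3 = (12 − 12) − 0 = 0, and there is no ∂_3, so H_2 ≅ 0.

H_0 = Z,  H_1 = Z/2,  H_2 = 0.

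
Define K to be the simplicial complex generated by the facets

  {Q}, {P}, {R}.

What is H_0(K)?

H_0 ≅ Z^3.

Take the total order P < Q < R on the vertex set. Then K (dimension 0) consists of the simplices:

  0-simplices (3): P, Q, R

so the chain groups are C_0 ≅ Z^3.

Now H_k = ker ∂_k / im ∂_{k+1}, so:

  H_0: rank C_0 − rank ∂_1 = 3 − 0 = 3, and there is no ∂_1, so H_0 = Z^3.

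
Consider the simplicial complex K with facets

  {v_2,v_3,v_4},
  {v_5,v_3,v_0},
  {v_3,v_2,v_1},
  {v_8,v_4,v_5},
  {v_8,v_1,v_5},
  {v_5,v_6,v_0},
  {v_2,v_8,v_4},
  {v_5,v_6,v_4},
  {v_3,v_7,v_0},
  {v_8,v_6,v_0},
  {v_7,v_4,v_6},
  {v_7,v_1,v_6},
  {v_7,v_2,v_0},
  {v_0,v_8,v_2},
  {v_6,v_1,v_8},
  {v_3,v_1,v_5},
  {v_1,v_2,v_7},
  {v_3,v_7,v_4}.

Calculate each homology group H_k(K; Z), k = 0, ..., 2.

Fix the vertex order v_0 < v_1 < v_2 < v_3 < v_4 < v_5 < v_6 < v_7 < v_8 and write every simplex with vertices in increasing order. Then dim K = 2 and the simplices of K are:

  0-simplices (9): [v_0], [v_1], [v_2], [v_3], [v_4], [v_5], [v_6], [v_7], [v_8]
  1-simplices (27): (27 of them)
  2-simplices (18): (18 of them)

so the chain groups are C_0 ≅ Z^9, C_1 ≅ Z^27, C_2 ≅ Z^18.

∂_1: C_1 → C_0 sends each edge [p,q] (with p < q) to q − p. For instance
  ∂[v_0,v_6] = [v_6] − [v_0].
The 9×27 boundary matrix has rank 8 and Smith normal form diag(1,1,1,1,1,1,1,1).

∂_2: C_2 → C_1 sends each 2-simplex [p,q,r] to [q,r] − [p,r] + [p,q]. For instance
  ∂[v_0,v_6,v_8] = [v_6,v_8] − [v_0,v_8] + [v_0,v_6],
  ∂[v_1,v_5,v_8] = [v_5,v_8] − [v_1,v_8] + [v_1,v_5].
This gives a 27×18 integer matrix of rank 18; reducing to Smith normal form yields diagonal entries (1,1,1,1,1,1,1,1,1,1,1,1,1,1,1,1,1,2).

Computing H_k = (kernel of ∂_k) / (image of ∂_{k+1}):

  H_0: rank C_0 − rank ∂_1 = 9 − 8 = 1, and the invariant factors of ∂_1 are all 1, so H_0 ≅ Z.
  H_1: rank ker ∂_1 − rank ∂_2 = (27 − 8) − 18 = 1, and ∂_2 has invariant factor 2 > 1, so H_1 ≅ Z × Z/2.
  H_2: rank ker ∂_2 − rank ∂_3 = (18 − 18) − 0 = 0, and there is no ∂_3, so H_2 ≅ 0.

(K is a triangulation of the Klein bottle.)

H_0 ≅ Z,  H_1 ≅ Z × Z/2,  H_2 = 0.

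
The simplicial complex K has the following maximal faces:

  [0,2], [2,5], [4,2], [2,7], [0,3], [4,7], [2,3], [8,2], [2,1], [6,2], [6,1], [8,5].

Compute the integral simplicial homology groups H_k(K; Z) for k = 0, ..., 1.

We work with the vertex ordering 0 < 1 < 2 < 3 < 4 < 5 < 6 < 7 < 8. The simplices of K, each written with vertices in increasing order, are:

  0-simplices (9): [0], [1], [2], [3], [4], [5], [6], [7], [8]
  1-simplices (12): [0,2], [0,3], [1,2], [1,6], [2,3], [2,4], [2,5], [2,6], [2,7], [2,8], [4,7], [5,8]

giving chain groups C_0 ≅ Z^9, C_1 ≅ Z^12.

∂_1: C_1 → C_0 sends each edge [p,q] (with p < q) to q − p. For instance
  ∂[2,6] = [6] − [2].
The 9×12 boundary matrix has rank 8 and Smith normal form diag(1,1,1,1,1,1,1,1).

Now H_k = ker ∂_k / im ∂_{k+1}, so:

  H_0: rank C_0 − rank ∂_1 = 9 − 8 = 1, and the invariant factors of ∂_1 are all 1, so H_0 ≅ Z.
  H_1: rank ker ∂_1 − rank ∂_2 = (12 − 8) − 0 = 4, and there is no ∂_2, so H_1 ≅ Z^4.

H_0 ≅ Z,  H_1 ≅ Z^4.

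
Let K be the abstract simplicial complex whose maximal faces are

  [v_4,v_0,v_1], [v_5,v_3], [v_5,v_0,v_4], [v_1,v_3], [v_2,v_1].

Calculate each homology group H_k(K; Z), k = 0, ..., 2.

Order the vertices as v_0 < v_1 < v_2 < v_3 < v_4 < v_5. Listing each simplex with vertices in this order, K has dimension 2 with simplices:

  0-simplices (6): [v_0], [v_1], [v_2], [v_3], [v_4], [v_5]
  1-simplices (8): [v_0,v_1], [v_0,v_4], [v_0,v_5], [v_1,v_2], [v_1,v_3], [v_1,v_4], [v_3,v_5], [v_4,v_5]
  2-simplices (2): [v_0,v_1,v_4], [v_0,v_4,v_5]

giving chain groups C_0 ≅ Z^6, C_1 ≅ Z^8, C_2 ≅ Z^2.

The boundary map ∂_1: C_1 → C_0 sends each edge [p,q] (with p < q) to q − p. For instance
  ∂[v_3,v_5] = [v_5] − [v_3].
As a 6×8 matrix over Z this has rank 5, with invariant factors (1,1,1,1,1).

The boundary map ∂_2: C_2 → C_1 sends each 2-simplex [p,q,r] to [q,r] − [p,r] + [p,q]. For instance
  ∂[v_0,v_4,v_5] = [v_4,v_5] − [v_0,v_5] + [v_0,v_4],
  ∂[v_0,v_1,v_4] = [v_1,v_4] − [v_0,v_4] + [v_0,v_1].
The 8×2 boundary matrix has rank 2 and Smith normal form diag(1,1).

Computing H_k = (kernel of ∂_k) / (image of ∂_{k+1}):

  H_0: rank C_0 − rank ∂_1 = 6 − 5 = 1, and the invariant factors of ∂_1 are all 1, so H_0 ≅ Z.
  H_1: rank ker ∂_1 − rank ∂_2 = (8 − 5) − 2 = 1, and the invariant factors of ∂_2 are all 1, so H_1 ≅ Z.
  H_2: rank ker ∂_2 − rank ∂_3 = (2 − 2) − 0 = 0, and there is no ∂_3, so H_2 ≅ 0.

As a check, the Euler characteristic is 6 − 8 + 2 = 0, which agrees with 1 − 1 + 0 = 0.

H_0 ≅ Z,  H_1 ≅ Z,  H_2 = 0.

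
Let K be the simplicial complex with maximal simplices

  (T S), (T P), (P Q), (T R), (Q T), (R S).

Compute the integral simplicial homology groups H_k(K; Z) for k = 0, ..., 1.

K has 5 vertices, 6 edges.
rank ∂_0 = 0, rank ∂_1 = 4 ⇒ b_0 = 5 − 0 − 4 = 1; all invariant factors of ∂_1 are 1 so no torsion. So H_0 ≅ Z.
rank ∂_1 = 4, rank ∂_2 = 0 ⇒ b_1 = 6 − 4 − 0 = 2. So H_1 ≅ Z^2.

H_0 = Z,  H_1 = Z^2.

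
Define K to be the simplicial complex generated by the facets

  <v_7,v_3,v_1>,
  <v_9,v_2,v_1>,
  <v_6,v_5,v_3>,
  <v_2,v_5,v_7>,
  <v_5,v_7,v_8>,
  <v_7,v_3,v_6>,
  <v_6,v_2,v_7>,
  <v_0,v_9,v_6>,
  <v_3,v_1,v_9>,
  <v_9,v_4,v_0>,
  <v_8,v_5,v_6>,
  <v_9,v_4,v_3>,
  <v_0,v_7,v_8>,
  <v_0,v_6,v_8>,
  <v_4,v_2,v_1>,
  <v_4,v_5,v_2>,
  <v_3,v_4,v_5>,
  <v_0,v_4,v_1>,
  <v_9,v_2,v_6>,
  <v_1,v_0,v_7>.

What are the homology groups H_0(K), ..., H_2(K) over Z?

Order the vertices as v_0 < v_1 < v_2 < v_3 < v_4 < v_5 < v_6 < v_7 < v_8 < v_9. Listing each simplex with vertices in this order, K has dimension 2 with simplices:

  0-simplices (10): [v_0], [v_1], [v_2], [v_3], [v_4], [v_5], [v_6], [v_7], [v_8], [v_9]
  1-simplices (30): (30 of them)
  2-simplices (20): (20 of them)

giving chain groups C_0 ≅ Z^10, C_1 ≅ Z^30, C_2 ≅ Z^20.

∂_1: C_1 → C_0 is given by ∂[p,q] = [q] − [p]. For instance
  ∂[v_1,v_9] = [v_9] − [v_1].
The 10×30 boundary matrix has rank 9 and Smith normal form diag(1,1,1,1,1,1,1,1,1).

The boundary map ∂_2: C_2 → C_1 maps a triangle to the signed sum of its edges. For instance
  ∂[v_0,v_6,v_9] = [v_6,v_9] − [v_0,v_9] + [v_0,v_6],
  ∂[v_0,v_1,v_7] = [v_1,v_7] − [v_0,v_7] + [v_0,v_1].
This gives a 30×20 integer matrix of rank 20; reducing to Smith normal form yields diagonal entries (1,1,1,1,1,1,1,1,1,1,1,1,1,1,1,1,1,1,1,2).

Now H_k = ker ∂_k / im ∂_{k+1}, so:

  H_0: rank C_0 − rank ∂_1 = 10 − 9 = 1, and the invariant factors of ∂_1 are all 1, so H_0 ≅ Z.
  H_1: rank ker ∂_1 − rank ∂_2 = (30 − 9) − 20 = 1, and ∂_2 has invariant factor 2 > 1, so H_1 ≅ Z ⊕ Z_2.
  H_2: rank ker ∂_2 − rank ∂_3 = (20 − 20) − 0 = 0, and there is no ∂_3, so H_2 ≅ 0.

H_0 = Z,  H_1 = Z ⊕ Z_2,  H_2 = 0.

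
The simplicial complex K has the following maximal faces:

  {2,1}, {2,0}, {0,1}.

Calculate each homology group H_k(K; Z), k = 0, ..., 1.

H_0 ≅ Z,  H_1 ≅ Z.

Order the vertices as 0 < 1 < 2. Listing each simplex with vertices in this order, K has dimension 1 with simplices:

  0-simplices (3): [0], [1], [2]
  1-simplices (3): [0,1], [0,2], [1,2]

Hence C_0 ≅ Z^3, C_1 ≅ Z^3.

Boundary ∂_1: C_1 → C_0 is given by ∂[p,q] = [q] − [p]. For instance
  ∂[0,1] = [1] − [0].
This gives a 3×3 integer matrix of rank 2; reducing to Smith normal form yields diagonal entries (1,1).

Computing H_k = (kernel of ∂_k) / (image of ∂_{k+1}):

  H_0: rank C_0 − rank ∂_1 = 3 − 2 = 1, and the invariant factors of ∂_1 are all 1, so H_0 ≅ Z.
  H_1: rank ker ∂_1 − rank ∂_2 = (3 − 2) − 0 = 1, and there is no ∂_2, so H_1 ≅ Z.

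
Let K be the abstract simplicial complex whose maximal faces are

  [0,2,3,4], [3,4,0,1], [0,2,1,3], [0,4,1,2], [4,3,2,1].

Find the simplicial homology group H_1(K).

Fix the vertex order 0 < 1 < 2 < 3 < 4 and write every simplex with vertices in increasing order. Then dim K = 3 and the simplices of K are:

  0-simplices (5): [0], [1], [2], [3], [4]
  1-simplices (10): [0,1], [0,2], [0,3], [0,4], [1,2], [1,3], [1,4], [2,3], [2,4], [3,4]
  2-simplices (10): [0,1,2], [0,1,3], [0,1,4], [0,2,3], [0,2,4], [0,3,4], [1,2,3], [1,2,4], [1,3,4], [2,3,4]
  3-simplices (5): [0,1,2,3], [0,1,2,4], [0,1,3,4], [0,2,3,4], [1,2,3,4]

giving chain groups C_0 ≅ Z^5, C_1 ≅ Z^10, C_2 ≅ Z^10, C_3 ≅ Z^5.

Boundary ∂_1: C_1 → C_0 sends each edge [p,q] (with p < q) to q − p. For instance
  ∂[0,4] = [4] − [0].
The 5×10 boundary matrix has rank 4 and Smith normal form diag(1,1,1,1).

The boundary map ∂_2: C_2 → C_1 sends each 2-simplex [p,q,r] to [q,r] − [p,r] + [p,q]. For instance
  ∂[1,3,4] = [3,4] − [1,4] + [1,3],
  ∂[1,2,3] = [2,3] − [1,3] + [1,2].
This gives a 10×10 integer matrix of rank 6; reducing to Smith normal form yields diagonal entries (1,1,1,1,1,1).

∂_3: C_3 → C_2 sends each 3-simplex σ to the alternating sum Σ_i (−1)^i (σ with its i-th vertex removed). For instance
  ∂[0,2,3,4] = [2,3,4] − [0,3,4] + [0,2,4] − [0,2,3],
  ∂[0,1,2,4] = [1,2,4] − [0,2,4] + [0,1,4] − [0,1,2].
This gives a 10×5 integer matrix of rank 4; reducing to Smith normal form yields diagonal entries (1,1,1,1).

Reading off H_k = ker ∂_k / im ∂_{k+1}:

  H_1: rank ker ∂_1 − rank ∂_2 = (10 − 4) − 6 = 0, and the invariant factors of ∂_2 are all 1, so H_1 = 0.

H_1 ≅ 0.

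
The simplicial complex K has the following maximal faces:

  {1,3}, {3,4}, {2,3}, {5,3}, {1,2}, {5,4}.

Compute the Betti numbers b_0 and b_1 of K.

b_0 = 1, b_1 = 2.

Fix the vertex order 1 < 2 < 3 < 4 < 5 and write every simplex with vertices in increasing order. Then dim K = 1 and the simplices of K are:

  0-simplices (5): [1], [2], [3], [4], [5]
  1-simplices (6): [1,2], [1,3], [2,3], [3,4], [3,5], [4,5]

Hence C_0 ≅ Z^5, C_1 ≅ Z^6.

Boundary ∂_1: C_1 → C_0 maps an edge to its endpoints' difference, ∂[p,q] = q − p. For instance
  ∂[1,3] = [3] − [1].
The resulting 5×6 matrix has rank 4, and its Smith normal form has invariant factors (1,1,1,1).

From H_k ≅ ker(∂_k) / im(∂_{k+1}) we obtain:

  H_0: rank C_0 − rank ∂_1 = 5 − 4 = 1, and the invariant factors of ∂_1 are all 1, so H_0 ≅ Z.
  H_1: rank ker ∂_1 − rank ∂_2 = (6 − 4) − 0 = 2, and there is no ∂_2, so H_1 ≅ Z^2.

Hence the Betti numbers are b_0 = 1, b_1 = 2.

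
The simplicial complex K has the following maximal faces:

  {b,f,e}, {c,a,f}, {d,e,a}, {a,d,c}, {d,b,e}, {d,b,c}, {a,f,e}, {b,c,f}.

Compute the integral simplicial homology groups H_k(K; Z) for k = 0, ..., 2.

H_0 ≅ Z,  H_1 = 0,  H_2 ≅ Z.

We work with the vertex ordering a < b < c < d < e < f. The simplices of K, each written with vertices in increasing order, are:

  0-simplices (6): a, b, c, d, e, f
  1-simplices (12): ac, ad, ae, af, bc, bd, be, bf, cd, cf, de, ef
  2-simplices (8): acd, acf, ade, aef, bcd, bcf, bde, bef

so the chain groups are C_0 ≅ Z^6, C_1 ≅ Z^12, C_2 ≅ Z^8.

The boundary map ∂_1: C_1 → C_0 maps an edge to its endpoints' difference, ∂[p,q] = q − p.
The resulting 6×12 matrix has rank 5, and its Smith normal form has invariant factors (1,1,1,1,1).

Boundary ∂_2: C_2 → C_1 sends each 2-simplex [p,q,r] to [q,r] − [p,r] + [p,q]. For instance
  ∂acf = cf − af + ac,
  ∂aef = ef − af + ae.
This gives a 12×8 integer matrix of rank 7; reducing to Smith normal form yields diagonal entries (1,1,1,1,1,1,1).

Now H_k = ker ∂_k / im ∂_{k+1}, so:

  H_0: rank C_0 − rank ∂_1 = 6 − 5 = 1, and the invariant factors of ∂_1 are all 1, so H_0 = Z.
  H_1: rank ker ∂_1 − rank ∂_2 = (12 − 5) − 7 = 0, and the invariant factors of ∂_2 are all 1, so H_1 = 0.
  H_2: rank ker ∂_2 − rank ∂_3 = (8 − 7) − 0 = 1, and there is no ∂_3, so H_2 = Z.

As a check, the Euler characteristic is 6 − 12 + 8 = 2, which agrees with 1 − 0 + 1 = 2.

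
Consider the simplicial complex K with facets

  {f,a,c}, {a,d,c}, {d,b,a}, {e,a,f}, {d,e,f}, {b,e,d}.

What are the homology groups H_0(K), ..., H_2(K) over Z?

Order the vertices as a < b < c < d < e < f. Listing each simplex with vertices in this order, K has dimension 2 with simplices:

  0-simplices (6): a, b, c, d, e, f
  1-simplices (12): ab, ac, ad, ae, af, bd, be, cd, cf, de, df, ef
  2-simplices (6): abd, acd, acf, aef, bde, def

so the chain groups are C_0 ≅ Z^6, C_1 ≅ Z^12, C_2 ≅ Z^6.

∂_1: C_1 → C_0 maps an edge to its endpoints' difference, ∂[p,q] = q − p.
The 6×12 boundary matrix has rank 5 and Smith normal form diag(1,1,1,1,1).

Boundary ∂_2: C_2 → C_1 sends each 2-simplex [p,q,r] to [q,r] − [p,r] + [p,q]. For instance
  ∂acd = cd − ad + ac,
  ∂def = ef − df + de.
The 12×6 boundary matrix has rank 6 and Smith normal form diag(1,1,1,1,1,1).

Now H_k = ker ∂_k / im ∂_{k+1}, so:

  H_0: rank C_0 − rank ∂_1 = 6 − 5 = 1, and the invariant factors of ∂_1 are all 1, so H_0 ≅ Z.
  H_1: rank ker ∂_1 − rank ∂_2 = (12 − 5) − 6 = 1, and the invariant factors of ∂_2 are all 1, so H_1 ≅ Z.
  H_2: rank ker ∂_2 − rank ∂_3 = (6 − 6) − 0 = 0, and there is no ∂_3, so H_2 ≅ 0.

H_0 = Z,  H_1 = Z,  H_2 = 0.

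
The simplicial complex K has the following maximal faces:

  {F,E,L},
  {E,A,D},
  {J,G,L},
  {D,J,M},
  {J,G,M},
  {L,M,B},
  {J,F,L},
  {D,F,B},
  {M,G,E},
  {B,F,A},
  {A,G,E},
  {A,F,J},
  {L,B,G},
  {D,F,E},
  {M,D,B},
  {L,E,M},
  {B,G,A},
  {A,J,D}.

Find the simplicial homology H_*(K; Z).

H_0 = Z,  H_1 = Z ⊕ Z/2,  H_2 = 0.

K has 9 vertices, 27 edges, 18 triangles.
rank ∂_0 = 0, rank ∂_1 = 8 ⇒ b_0 = 9 − 0 − 8 = 1; all invariant factors of ∂_1 are 1 so no torsion. So H_0 ≅ Z.
rank ∂_1 = 8, rank ∂_2 = 18 ⇒ b_1 = 27 − 8 − 18 = 1; ∂_2 has invariant factor(s) [2] giving torsion. So H_1 ≅ Z ⊕ Z/2.
rank ∂_2 = 18, rank ∂_3 = 0 ⇒ b_2 = 18 − 18 − 0 = 0. So H_2 ≅ 0.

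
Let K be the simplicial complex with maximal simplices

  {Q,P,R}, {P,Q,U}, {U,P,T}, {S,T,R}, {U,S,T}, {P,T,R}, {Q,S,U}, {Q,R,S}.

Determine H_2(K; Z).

Take the total order P < Q < R < S < T < U on the vertex set. Then K (dimension 2) consists of the simplices:

  0-simplices (6): P, Q, R, S, T, U
  1-simplices (12): PQ, PR, PT, PU, QR, QS, QU, RS, RT, ST, SU, TU
  2-simplices (8): PQR, PQU, PRT, PTU, QRS, QSU, RST, STU

giving chain groups C_0 ≅ Z^6, C_1 ≅ Z^12, C_2 ≅ Z^8.

Boundary ∂_1: C_1 → C_0 is given by ∂[p,q] = [q] − [p]. For instance
  ∂QR = R − Q.
This gives a 6×12 integer matrix of rank 5; reducing to Smith normal form yields diagonal entries (1,1,1,1,1).

∂_2: C_2 → C_1 sends each 2-simplex [p,q,r] to [q,r] − [p,r] + [p,q]. For instance
  ∂PTU = TU − PU + PT,
  ∂QRS = RS − QS + QR.
The 12×8 boundary matrix has rank 7 and Smith normal form diag(1,1,1,1,1,1,1).

Reading off H_k = ker ∂_k / im ∂_{k+1}:

  H_2: rank ker ∂_2 − rank ∂_3 = (8 − 7) − 0 = 1, and there is no ∂_3, so H_2 ≅ Z.

H_2 ≅ Z.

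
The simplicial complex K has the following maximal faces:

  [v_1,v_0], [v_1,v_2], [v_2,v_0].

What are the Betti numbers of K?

b_0 = 1, b_1 = 1.

Order the vertices as v_0 < v_1 < v_2. Listing each simplex with vertices in this order, K has dimension 1 with simplices:

  0-simplices (3): [v_0], [v_1], [v_2]
  1-simplices (3): [v_0,v_1], [v_0,v_2], [v_1,v_2]

Hence C_0 ≅ Z^3, C_1 ≅ Z^3.

∂_1: C_1 → C_0 is given by ∂[p,q] = [q] − [p].
The 3×3 boundary matrix has rank 2 and Smith normal form diag(1,1).

Reading off H_k = ker ∂_k / im ∂_{k+1}:

  H_0: rank C_0 − rank ∂_1 = 3 − 2 = 1, and the invariant factors of ∂_1 are all 1, so H_0 ≅ Z.
  H_1: rank ker ∂_1 − rank ∂_2 = (3 − 2) − 0 = 1, and there is no ∂_2, so H_1 ≅ Z.

As a check, the Euler characteristic is 3 − 3 = 0, which agrees with 1 − 1 = 0.
(K is a triangulation of the circle S^1.)

Hence the Betti numbers are b_0 = 1, b_1 = 1.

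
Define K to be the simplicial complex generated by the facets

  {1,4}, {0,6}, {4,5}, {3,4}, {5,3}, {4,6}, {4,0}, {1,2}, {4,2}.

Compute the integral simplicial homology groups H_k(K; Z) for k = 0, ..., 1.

H_0 = Z,  H_1 = Z^3.

K has 7 vertices, 9 edges.
rank ∂_0 = 0, rank ∂_1 = 6 ⇒ b_0 = 7 − 0 − 6 = 1; all invariant factors of ∂_1 are 1 so no torsion. So H_0 ≅ Z.
rank ∂_1 = 6, rank ∂_2 = 0 ⇒ b_1 = 9 − 6 − 0 = 3. So H_1 ≅ Z^3.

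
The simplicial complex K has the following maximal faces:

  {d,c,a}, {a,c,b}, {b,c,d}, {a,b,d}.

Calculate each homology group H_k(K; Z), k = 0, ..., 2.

H_0 = Z,  H_1 = 0,  H_2 = Z.

Fix the vertex order a < b < c < d and write every simplex with vertices in increasing order. Then dim K = 2 and the simplices of K are:

  0-simplices (4): a, b, c, d
  1-simplices (6): ab, ac, ad, bc, bd, cd
  2-simplices (4): abc, abd, acd, bcd

giving chain groups C_0 ≅ Z^4, C_1 ≅ Z^6, C_2 ≅ Z^4.

The boundary map ∂_1: C_1 → C_0 is given by ∂[p,q] = [q] − [p]. For instance
  ∂bc = c − b.
The resulting 4×6 matrix has rank 3, and its Smith normal form has invariant factors (1,1,1).

Boundary ∂_2: C_2 → C_1 sends each 2-simplex [p,q,r] to [q,r] − [p,r] + [p,q]. For instance
  ∂acd = cd − ad + ac,
  ∂abd = bd − ad + ab.
The resulting 6×4 matrix has rank 3, and its Smith normal form has invariant factors (1,1,1).

Computing H_k = (kernel of ∂_k) / (image of ∂_{k+1}):

  H_0: rank C_0 − rank ∂_1 = 4 − 3 = 1, and the invariant factors of ∂_1 are all 1, so H_0 ≅ Z.
  H_1: rank ker ∂_1 − rank ∂_2 = (6 − 3) − 3 = 0, and the invariant factors of ∂_2 are all 1, so H_1 ≅ 0.
  H_2: rank ker ∂_2 − rank ∂_3 = (4 − 3) − 0 = 1, and there is no ∂_3, so H_2 ≅ Z.

As a check, the Euler characteristic is 4 − 6 + 4 = 2, which agrees with 1 − 0 + 1 = 2.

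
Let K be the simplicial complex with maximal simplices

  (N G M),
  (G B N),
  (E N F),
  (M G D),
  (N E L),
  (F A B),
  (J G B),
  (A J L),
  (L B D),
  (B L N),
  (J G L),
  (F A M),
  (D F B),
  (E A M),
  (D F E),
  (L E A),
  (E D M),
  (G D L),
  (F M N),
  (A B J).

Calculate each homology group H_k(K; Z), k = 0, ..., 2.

H_0 ≅ Z,  H_1 ≅ Z ⊕ Z/2Z,  H_2 = 0.

Take the total order A < B < D < E < F < G < J < L < M < N on the vertex set. Then K (dimension 2) consists of the simplices:

  0-simplices (10): A, B, D, E, F, G, J, L, M, N
  1-simplices (30): AB, AE, AF, AJ, AL, AM, BD, BF, BG, BJ, BL, BN, DE, DF, DG, DL, DM, EF, EL, EM, EN, FM, FN, GJ, GL, GM, GN, JL, LN, MN
  2-simplices (20): ABF, ABJ, AEL, AEM, AFM, AJL, BDF, BDL, BGJ, BGN, BLN, DEF, DEM, DGL, DGM, EFN, ELN, FMN, GJL, GMN

Hence C_0 ≅ Z^10, C_1 ≅ Z^30, C_2 ≅ Z^20.

∂_1: C_1 → C_0 maps an edge to its endpoints' difference, ∂[p,q] = q − p.
The resulting 10×30 matrix has rank 9, and its Smith normal form has invariant factors (1,1,1,1,1,1,1,1,1).

Boundary ∂_2: C_2 → C_1 sends each 2-simplex [p,q,r] to [q,r] − [p,r] + [p,q]. For instance
  ∂DGL = GL − DL + DG,
  ∂FMN = MN − FN + FM.
This gives a 30×20 integer matrix of rank 20; reducing to Smith normal form yields diagonal entries (1,1,1,1,1,1,1,1,1,1,1,1,1,1,1,1,1,1,1,2).

Computing H_k = (kernel of ∂_k) / (image of ∂_{k+1}):

  H_0: rank C_0 − rank ∂_1 = 10 − 9 = 1, and the invariant factors of ∂_1 are all 1, so H_0 = Z.
  H_1: rank ker ∂_1 − rank ∂_2 = (30 − 9) − 20 = 1, and ∂_2 has invariant factor 2 > 1, so H_1 = Z ⊕ Z/2Z.
  H_2: rank ker ∂_2 − rank ∂_3 = (20 − 20) − 0 = 0, and there is no ∂_3, so H_2 = 0.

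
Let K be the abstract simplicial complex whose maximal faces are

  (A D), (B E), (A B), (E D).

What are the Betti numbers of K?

b_0 = 1, b_1 = 1.

Fix the vertex order A < B < D < E and write every simplex with vertices in increasing order. Then dim K = 1 and the simplices of K are:

  0-simplices (4): A, B, D, E
  1-simplices (4): AB, AD, BE, DE

so the chain groups are C_0 ≅ Z^4, C_1 ≅ Z^4.

∂_1: C_1 → C_0 maps an edge to its endpoints' difference, ∂[p,q] = q − p.
This gives a 4×4 integer matrix of rank 3; reducing to Smith normal form yields diagonal entries (1,1,1).

From H_k ≅ ker(∂_k) / im(∂_{k+1}) we obtain:

  H_0: rank C_0 − rank ∂_1 = 4 − 3 = 1, and the invariant factors of ∂_1 are all 1, so H_0 = Z.
  H_1: rank ker ∂_1 − rank ∂_2 = (4 − 3) − 0 = 1, and there is no ∂_2, so H_1 = Z.

Hence the Betti numbers are b_0 = 1, b_1 = 1.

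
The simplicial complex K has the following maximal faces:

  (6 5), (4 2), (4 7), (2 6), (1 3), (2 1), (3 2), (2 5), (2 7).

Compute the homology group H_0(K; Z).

H_0 = Z.

Fix the vertex order 1 < 2 < 3 < 4 < 5 < 6 < 7 and write every simplex with vertices in increasing order. Then dim K = 1 and the simplices of K are:

  0-simplices (7): [1], [2], [3], [4], [5], [6], [7]
  1-simplices (9): [1,2], [1,3], [2,3], [2,4], [2,5], [2,6], [2,7], [4,7], [5,6]

giving chain groups C_0 ≅ Z^7, C_1 ≅ Z^9.

The boundary map ∂_1: C_1 → C_0 sends each edge [p,q] (with p < q) to q − p.
This gives a 7×9 integer matrix of rank 6; reducing to Smith normal form yields diagonal entries (1,1,1,1,1,1).

Now H_k = ker ∂_k / im ∂_{k+1}, so:

  H_0: rank C_0 − rank ∂_1 = 7 − 6 = 1, and the invariant factors of ∂_1 are all 1, so H_0 ≅ Z.

(K is a triangulation of a wedge of 3 circles.)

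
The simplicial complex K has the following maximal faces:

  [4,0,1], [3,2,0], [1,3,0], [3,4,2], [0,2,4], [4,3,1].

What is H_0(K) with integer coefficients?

H_0 ≅ Z.

Order the vertices as 0 < 1 < 2 < 3 < 4. Listing each simplex with vertices in this order, K has dimension 2 with simplices:

  0-simplices (5): [0], [1], [2], [3], [4]
  1-simplices (9): [0,1], [0,2], [0,3], [0,4], [1,3], [1,4], [2,3], [2,4], [3,4]
  2-simplices (6): [0,1,3], [0,1,4], [0,2,3], [0,2,4], [1,3,4], [2,3,4]

Hence C_0 ≅ Z^5, C_1 ≅ Z^9, C_2 ≅ Z^6.

Boundary ∂_1: C_1 → C_0 maps an edge to its endpoints' difference, ∂[p,q] = q − p. For instance
  ∂[1,3] = [3] − [1].
The resulting 5×9 matrix has rank 4, and its Smith normal form has invariant factors (1,1,1,1).

∂_2: C_2 → C_1 maps a triangle to the signed sum of its edges. For instance
  ∂[0,1,3] = [1,3] − [0,3] + [0,1],
  ∂[0,1,4] = [1,4] − [0,4] + [0,1].
As a 9×6 matrix over Z this has rank 5, with invariant factors (1,1,1,1,1).

Computing H_k = (kernel of ∂_k) / (image of ∂_{k+1}):

  H_0: rank C_0 − rank ∂_1 = 5 − 4 = 1, and the invariant factors of ∂_1 are all 1, so H_0 = Z.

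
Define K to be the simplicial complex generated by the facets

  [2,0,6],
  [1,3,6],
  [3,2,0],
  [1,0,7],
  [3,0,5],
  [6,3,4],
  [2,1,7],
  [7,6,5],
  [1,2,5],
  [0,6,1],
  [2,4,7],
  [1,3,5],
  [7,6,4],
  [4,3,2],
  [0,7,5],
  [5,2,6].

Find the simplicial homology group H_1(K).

H_1 = Z^2.

K has 8 vertices, 24 edges, 16 triangles.
rank ∂_1 = 7, rank ∂_2 = 15 ⇒ b_1 = 24 − 7 − 15 = 2; all invariant factors of ∂_2 are 1 so no torsion. So H_1 ≅ Z^2.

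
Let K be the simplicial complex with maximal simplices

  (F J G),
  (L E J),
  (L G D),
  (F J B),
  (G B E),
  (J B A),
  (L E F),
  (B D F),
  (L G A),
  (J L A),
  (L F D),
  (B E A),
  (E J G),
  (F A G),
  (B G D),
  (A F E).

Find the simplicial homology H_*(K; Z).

Fix the vertex order A < B < D < E < F < G < J < L and write every simplex with vertices in increasing order. Then dim K = 2 and the simplices of K are:

  0-simplices (8): A, B, D, E, F, G, J, L
  1-simplices (24): AB, AE, AF, AG, AJ, AL, BD, BE, BF, BG, BJ, DF, DG, DL, EF, EG, EJ, EL, FG, FJ, FL, GJ, GL, JL
  2-simplices (16): ABE, ABJ, AEF, AFG, AGL, AJL, BDF, BDG, BEG, BFJ, DFL, DGL, EFL, EGJ, EJL, FGJ

Hence C_0 ≅ Z^8, C_1 ≅ Z^24, C_2 ≅ Z^16.

The boundary map ∂_1: C_1 → C_0 maps an edge to its endpoints' difference, ∂[p,q] = q − p. For instance
  ∂AJ = J − A.
As a 8×24 matrix over Z this has rank 7, with invariant factors (1,1,1,1,1,1,1).

Boundary ∂_2: C_2 → C_1 sends each 2-simplex [p,q,r] to [q,r] − [p,r] + [p,q]. For instance
  ∂DGL = GL − DL + DG,
  ∂AJL = JL − AL + AJ.
The 24×16 boundary matrix has rank 15 and Smith normal form diag(1,1,1,1,1,1,1,1,1,1,1,1,1,1,1).

Reading off H_k = ker ∂_k / im ∂_{k+1}:

  H_0: rank C_0 − rank ∂_1 = 8 − 7 = 1, and the invariant factors of ∂_1 are all 1, so H_0 = Z.
  H_1: rank ker ∂_1 − rank ∂_2 = (24 − 7) − 15 = 2, and the invariant factors of ∂_2 are all 1, so H_1 = Z^2.
  H_2: rank ker ∂_2 − rank ∂_3 = (16 − 15) − 0 = 1, and there is no ∂_3, so H_2 = Z.

H_0 ≅ Z,  H_1 ≅ Z^2,  H_2 ≅ Z.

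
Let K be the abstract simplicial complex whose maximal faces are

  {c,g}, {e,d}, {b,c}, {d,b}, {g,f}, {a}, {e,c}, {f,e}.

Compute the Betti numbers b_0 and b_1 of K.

b_0 = 2, b_1 = 2.

Take the total order a < b < c < d < e < f < g on the vertex set. Then K (dimension 1) consists of the simplices:

  0-simplices (7): a, b, c, d, e, f, g
  1-simplices (7): bc, bd, ce, cg, de, ef, fg

so the chain groups are C_0 ≅ Z^7, C_1 ≅ Z^7.

∂_1: C_1 → C_0 maps an edge to its endpoints' difference, ∂[p,q] = q − p. For instance
  ∂bc = c − b.
The resulting 7×7 matrix has rank 5, and its Smith normal form has invariant factors (1,1,1,1,1).

Reading off H_k = ker ∂_k / im ∂_{k+1}:

  H_0: rank C_0 − rank ∂_1 = 7 − 5 = 2, and the invariant factors of ∂_1 are all 1, so H_0 ≅ Z^2.
  H_1: rank ker ∂_1 − rank ∂_2 = (7 − 5) − 0 = 2, and there is no ∂_2, so H_1 ≅ Z^2.

As a check, the Euler characteristic is 7 − 7 = 0, which agrees with 2 − 2 = 0.

Hence the Betti numbers are b_0 = 2, b_1 = 2.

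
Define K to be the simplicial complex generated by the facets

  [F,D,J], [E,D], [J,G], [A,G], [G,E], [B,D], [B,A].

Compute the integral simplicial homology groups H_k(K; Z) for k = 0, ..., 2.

H_0 = Z,  H_1 = Z^2,  H_2 = 0.

Order the vertices as A < B < D < E < F < G < J. Listing each simplex with vertices in this order, K has dimension 2 with simplices:

  0-simplices (7): A, B, D, E, F, G, J
  1-simplices (9): AB, AG, BD, DE, DF, DJ, EG, FJ, GJ
  2-simplices (1): DFJ

giving chain groups C_0 ≅ Z^7, C_1 ≅ Z^9, C_2 ≅ Z^1.

∂_1: C_1 → C_0 sends each edge [p,q] (with p < q) to q − p. For instance
  ∂EG = G − E.
The resulting 7×9 matrix has rank 6, and its Smith normal form has invariant factors (1,1,1,1,1,1).

Boundary ∂_2: C_2 → C_1 sends each 2-simplex [p,q,r] to [q,r] − [p,r] + [p,q]. For instance
  ∂DFJ = FJ − DJ + DF.
The 9×1 boundary matrix has rank 1 and Smith normal form diag(1).

From H_k ≅ ker(∂_k) / im(∂_{k+1}) we obtain:

  H_0: rank C_0 − rank ∂_1 = 7 − 6 = 1, and the invariant factors of ∂_1 are all 1, so H_0 = Z.
  H_1: rank ker ∂_1 − rank ∂_2 = (9 − 6) − 1 = 2, and the invariant factors of ∂_2 are all 1, so H_1 = Z^2.
  H_2: rank ker ∂_2 − rank ∂_3 = (1 − 1) − 0 = 0, and there is no ∂_3, so H_2 = 0.

As a check, the Euler characteristic is 7 − 9 + 1 = -1, which agrees with 1 − 2 + 0 = -1.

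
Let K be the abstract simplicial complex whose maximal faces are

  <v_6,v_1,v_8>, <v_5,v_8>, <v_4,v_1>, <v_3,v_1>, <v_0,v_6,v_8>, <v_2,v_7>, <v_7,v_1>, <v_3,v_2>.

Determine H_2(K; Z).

H_2 = 0.

K has 9 vertices, 11 edges, 2 triangles.
rank ∂_2 = 2, rank ∂_3 = 0 ⇒ b_2 = 2 − 2 − 0 = 0. So H_2 ≅ 0.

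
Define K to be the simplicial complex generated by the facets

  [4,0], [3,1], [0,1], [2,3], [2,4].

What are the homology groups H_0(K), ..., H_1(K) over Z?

Take the total order 0 < 1 < 2 < 3 < 4 on the vertex set. Then K (dimension 1) consists of the simplices:

  0-simplices (5): [0], [1], [2], [3], [4]
  1-simplices (5): [0,1], [0,4], [1,3], [2,3], [2,4]

so the chain groups are C_0 ≅ Z^5, C_1 ≅ Z^5.

Boundary ∂_1: C_1 → C_0 is given by ∂[p,q] = [q] − [p]. For instance
  ∂[2,4] = [4] − [2].
The resulting 5×5 matrix has rank 4, and its Smith normal form has invariant factors (1,1,1,1).

Reading off H_k = ker ∂_k / im ∂_{k+1}:

  H_0: rank C_0 − rank ∂_1 = 5 − 4 = 1, and the invariant factors of ∂_1 are all 1, so H_0 ≅ Z.
  H_1: rank ker ∂_1 − rank ∂_2 = (5 − 4) − 0 = 1, and there is no ∂_2, so H_1 ≅ Z.

As a check, the Euler characteristic is 5 − 5 = 0, which agrees with 1 − 1 = 0.
(K is a triangulation of the circle S^1.)

H_0 = Z,  H_1 = Z.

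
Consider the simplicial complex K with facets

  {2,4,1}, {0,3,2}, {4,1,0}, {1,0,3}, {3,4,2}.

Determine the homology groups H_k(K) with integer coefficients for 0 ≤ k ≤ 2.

H_0 = Z,  H_1 = Z,  H_2 = 0.

Fix the vertex order 0 < 1 < 2 < 3 < 4 and write every simplex with vertices in increasing order. Then dim K = 2 and the simplices of K are:

  0-simplices (5): [0], [1], [2], [3], [4]
  1-simplices (10): [0,1], [0,2], [0,3], [0,4], [1,2], [1,3], [1,4], [2,3], [2,4], [3,4]
  2-simplices (5): [0,1,3], [0,1,4], [0,2,3], [1,2,4], [2,3,4]

so the chain groups are C_0 ≅ Z^5, C_1 ≅ Z^10, C_2 ≅ Z^5.

∂_1: C_1 → C_0 maps an edge to its endpoints' difference, ∂[p,q] = q − p. For instance
  ∂[0,1] = [1] − [0].
As a 5×10 matrix over Z this has rank 4, with invariant factors (1,1,1,1).

Boundary ∂_2: C_2 → C_1 acts by ∂[p,q,r] = [q,r] − [p,r] + [p,q]. For instance
  ∂[0,1,3] = [1,3] − [0,3] + [0,1],
  ∂[0,2,3] = [2,3] − [0,3] + [0,2].
The 10×5 boundary matrix has rank 5 and Smith normal form diag(1,1,1,1,1).

Now H_k = ker ∂_k / im ∂_{k+1}, so:

  H_0: rank C_0 − rank ∂_1 = 5 − 4 = 1, and the invariant factors of ∂_1 are all 1, so H_0 = Z.
  H_1: rank ker ∂_1 − rank ∂_2 = (10 − 4) − 5 = 1, and the invariant factors of ∂_2 are all 1, so H_1 = Z.
  H_2: rank ker ∂_2 − rank ∂_3 = (5 − 5) − 0 = 0, and there is no ∂_3, so H_2 = 0.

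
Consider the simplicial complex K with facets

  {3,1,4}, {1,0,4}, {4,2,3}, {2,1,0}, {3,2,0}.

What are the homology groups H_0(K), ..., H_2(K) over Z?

H_0 = Z,  H_1 = Z,  H_2 = 0.

We work with the vertex ordering 0 < 1 < 2 < 3 < 4. The simplices of K, each written with vertices in increasing order, are:

  0-simplices (5): [0], [1], [2], [3], [4]
  1-simplices (10): [0,1], [0,2], [0,3], [0,4], [1,2], [1,3], [1,4], [2,3], [2,4], [3,4]
  2-simplices (5): [0,1,2], [0,1,4], [0,2,3], [1,3,4], [2,3,4]

Hence C_0 ≅ Z^5, C_1 ≅ Z^10, C_2 ≅ Z^5.

∂_1: C_1 → C_0 maps an edge to its endpoints' difference, ∂[p,q] = q − p.
The resulting 5×10 matrix has rank 4, and its Smith normal form has invariant factors (1,1,1,1).

The boundary map ∂_2: C_2 → C_1 sends each 2-simplex [p,q,r] to [q,r] − [p,r] + [p,q]. For instance
  ∂[1,3,4] = [3,4] − [1,4] + [1,3],
  ∂[0,2,3] = [2,3] − [0,3] + [0,2].
The 10×5 boundary matrix has rank 5 and Smith normal form diag(1,1,1,1,1).

Now H_k = ker ∂_k / im ∂_{k+1}, so:

  H_0: rank C_0 − rank ∂_1 = 5 − 4 = 1, and the invariant factors of ∂_1 are all 1, so H_0 = Z.
  H_1: rank ker ∂_1 − rank ∂_2 = (10 − 4) − 5 = 1, and the invariant factors of ∂_2 are all 1, so H_1 = Z.
  H_2: rank ker ∂_2 − rank ∂_3 = (5 − 5) − 0 = 0, and there is no ∂_3, so H_2 = 0.

As a check, the Euler characteristic is 5 − 10 + 5 = 0, which agrees with 1 − 1 + 0 = 0.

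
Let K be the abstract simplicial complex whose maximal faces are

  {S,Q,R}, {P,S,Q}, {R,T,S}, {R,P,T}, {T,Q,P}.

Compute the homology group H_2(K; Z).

K has 5 vertices, 10 edges, 5 triangles.
rank ∂_2 = 5, rank ∂_3 = 0 ⇒ b_2 = 5 − 5 − 0 = 0. So H_2 = 0.

H_2 = 0.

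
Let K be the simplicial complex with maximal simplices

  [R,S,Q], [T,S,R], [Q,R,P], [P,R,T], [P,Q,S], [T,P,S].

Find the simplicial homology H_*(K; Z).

We work with the vertex ordering P < Q < R < S < T. The simplices of K, each written with vertices in increasing order, are:

  0-simplices (5): P, Q, R, S, T
  1-simplices (9): PQ, PR, PS, PT, QR, QS, RS, RT, ST
  2-simplices (6): PQR, PQS, PRT, PST, QRS, RST

so the chain groups are C_0 ≅ Z^5, C_1 ≅ Z^9, C_2 ≅ Z^6.

The boundary map ∂_1: C_1 → C_0 maps an edge to its endpoints' difference, ∂[p,q] = q − p. For instance
  ∂QS = S − Q.
The resulting 5×9 matrix has rank 4, and its Smith normal form has invariant factors (1,1,1,1).

Boundary ∂_2: C_2 → C_1 acts by ∂[p,q,r] = [q,r] − [p,r] + [p,q]. For instance
  ∂PST = ST − PT + PS,
  ∂QRS = RS − QS + QR.
The resulting 9×6 matrix has rank 5, and its Smith normal form has invariant factors (1,1,1,1,1).

From H_k ≅ ker(∂_k) / im(∂_{k+1}) we obtain:

  H_0: rank C_0 − rank ∂_1 = 5 − 4 = 1, and the invariant factors of ∂_1 are all 1, so H_0 ≅ Z.
  H_1: rank ker ∂_1 − rank ∂_2 = (9 − 4) − 5 = 0, and the invariant factors of ∂_2 are all 1, so H_1 ≅ 0.
  H_2: rank ker ∂_2 − rank ∂_3 = (6 − 5) − 0 = 1, and there is no ∂_3, so H_2 ≅ Z.

As a check, the Euler characteristic is 5 − 9 + 6 = 2, which agrees with 1 − 0 + 1 = 2.
(K is a triangulation of the 2-sphere S^2.)

H_0 ≅ Z,  H_1 = 0,  H_2 ≅ Z.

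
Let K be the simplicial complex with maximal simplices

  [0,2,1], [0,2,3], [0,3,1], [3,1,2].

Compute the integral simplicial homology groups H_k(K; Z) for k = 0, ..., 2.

H_0 ≅ Z,  H_1 = 0,  H_2 ≅ Z.

Order the vertices as 0 < 1 < 2 < 3. Listing each simplex with vertices in this order, K has dimension 2 with simplices:

  0-simplices (4): [0], [1], [2], [3]
  1-simplices (6): [0,1], [0,2], [0,3], [1,2], [1,3], [2,3]
  2-simplices (4): [0,1,2], [0,1,3], [0,2,3], [1,2,3]

so the chain groups are C_0 ≅ Z^4, C_1 ≅ Z^6, C_2 ≅ Z^4.

∂_1: C_1 → C_0 is given by ∂[p,q] = [q] − [p]. For instance
  ∂[1,3] = [3] − [1].
The resulting 4×6 matrix has rank 3, and its Smith normal form has invariant factors (1,1,1).

The boundary map ∂_2: C_2 → C_1 sends each 2-simplex [p,q,r] to [q,r] − [p,r] + [p,q]. For instance
  ∂[0,1,2] = [1,2] − [0,2] + [0,1],
  ∂[0,2,3] = [2,3] − [0,3] + [0,2].
The 6×4 boundary matrix has rank 3 and Smith normal form diag(1,1,1).

From H_k ≅ ker(∂_k) / im(∂_{k+1}) we obtain:

  H_0: rank C_0 − rank ∂_1 = 4 − 3 = 1, and the invariant factors of ∂_1 are all 1, so H_0 = Z.
  H_1: rank ker ∂_1 − rank ∂_2 = (6 − 3) − 3 = 0, and the invariant factors of ∂_2 are all 1, so H_1 = 0.
  H_2: rank ker ∂_2 − rank ∂_3 = (4 − 3) − 0 = 1, and there is no ∂_3, so H_2 = Z.

As a check, the Euler characteristic is 4 − 6 + 4 = 2, which agrees with 1 − 0 + 1 = 2.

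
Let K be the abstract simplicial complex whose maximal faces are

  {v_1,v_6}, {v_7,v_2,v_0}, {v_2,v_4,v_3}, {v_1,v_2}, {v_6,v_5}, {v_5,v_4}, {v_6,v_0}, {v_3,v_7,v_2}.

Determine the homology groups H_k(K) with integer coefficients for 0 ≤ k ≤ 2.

H_0 = Z,  H_1 = Z^2,  H_2 = 0.

Order the vertices as v_0 < v_1 < v_2 < v_3 < v_4 < v_5 < v_6 < v_7. Listing each simplex with vertices in this order, K has dimension 2 with simplices:

  0-simplices (8): [v_0], [v_1], [v_2], [v_3], [v_4], [v_5], [v_6], [v_7]
  1-simplices (12): [v_0,v_2], [v_0,v_6], [v_0,v_7], [v_1,v_2], [v_1,v_6], [v_2,v_3], [v_2,v_4], [v_2,v_7], [v_3,v_4], [v_3,v_7], [v_4,v_5], [v_5,v_6]
  2-simplices (3): [v_0,v_2,v_7], [v_2,v_3,v_4], [v_2,v_3,v_7]

Hence C_0 ≅ Z^8, C_1 ≅ Z^12, C_2 ≅ Z^3.

∂_1: C_1 → C_0 is given by ∂[p,q] = [q] − [p].
This gives a 8×12 integer matrix of rank 7; reducing to Smith normal form yields diagonal entries (1,1,1,1,1,1,1).

The boundary map ∂_2: C_2 → C_1 sends each 2-simplex [p,q,r] to [q,r] − [p,r] + [p,q]. For instance
  ∂[v_2,v_3,v_4] = [v_3,v_4] − [v_2,v_4] + [v_2,v_3],
  ∂[v_0,v_2,v_7] = [v_2,v_7] − [v_0,v_7] + [v_0,v_2].
The resulting 12×3 matrix has rank 3, and its Smith normal form has invariant factors (1,1,1).

Now H_k = ker ∂_k / im ∂_{k+1}, so:

  H_0: rank C_0 − rank ∂_1 = 8 − 7 = 1, and the invariant factors of ∂_1 are all 1, so H_0 ≅ Z.
  H_1: rank ker ∂_1 − rank ∂_2 = (12 − 7) − 3 = 2, and the invariant factors of ∂_2 are all 1, so H_1 ≅ Z^2.
  H_2: rank ker ∂_2 − rank ∂_3 = (3 − 3) − 0 = 0, and there is no ∂_3, so H_2 ≅ 0.

As a check, the Euler characteristic is 8 − 12 + 3 = -1, which agrees with 1 − 2 + 0 = -1.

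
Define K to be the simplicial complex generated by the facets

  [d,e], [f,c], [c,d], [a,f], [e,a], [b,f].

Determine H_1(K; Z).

K has 6 vertices, 6 edges.
rank ∂_1 = 5, rank ∂_2 = 0 ⇒ b_1 = 6 − 5 − 0 = 1. So H_1 = Z.

H_1 ≅ Z.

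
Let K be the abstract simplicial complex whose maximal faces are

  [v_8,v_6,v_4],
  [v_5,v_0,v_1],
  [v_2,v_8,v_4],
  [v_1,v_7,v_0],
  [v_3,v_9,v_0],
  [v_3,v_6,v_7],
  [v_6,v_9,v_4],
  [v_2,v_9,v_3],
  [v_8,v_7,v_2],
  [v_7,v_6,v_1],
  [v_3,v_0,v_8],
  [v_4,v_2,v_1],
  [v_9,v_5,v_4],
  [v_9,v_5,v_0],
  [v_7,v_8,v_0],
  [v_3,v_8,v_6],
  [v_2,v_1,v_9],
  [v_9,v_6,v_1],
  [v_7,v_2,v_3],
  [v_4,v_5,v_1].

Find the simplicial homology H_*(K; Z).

H_0 ≅ Z,  H_1 ≅ Z ⊕ Z/2,  H_2 = 0.

We work with the vertex ordering v_0 < v_1 < v_2 < v_3 < v_4 < v_5 < v_6 < v_7 < v_8 < v_9. The simplices of K, each written with vertices in increasing order, are:

  0-simplices (10): [v_0], [v_1], [v_2], [v_3], [v_4], [v_5], [v_6], [v_7], [v_8], [v_9]
  1-simplices (30): (30 of them)
  2-simplices (20): (20 of them)

Hence C_0 ≅ Z^10, C_1 ≅ Z^30, C_2 ≅ Z^20.

Boundary ∂_1: C_1 → C_0 maps an edge to its endpoints' difference, ∂[p,q] = q − p. For instance
  ∂[v_1,v_4] = [v_4] − [v_1].
The resulting 10×30 matrix has rank 9, and its Smith normal form has invariant factors (1,1,1,1,1,1,1,1,1).

Boundary ∂_2: C_2 → C_1 maps a triangle to the signed sum of its edges. For instance
  ∂[v_0,v_3,v_9] = [v_3,v_9] − [v_0,v_9] + [v_0,v_3],
  ∂[v_1,v_4,v_5] = [v_4,v_5] − [v_1,v_5] + [v_1,v_4].
The resulting 30×20 matrix has rank 20, and its Smith normal form has invariant factors (1,1,1,1,1,1,1,1,1,1,1,1,1,1,1,1,1,1,1,2).

Now H_k = ker ∂_k / im ∂_{k+1}, so:

  H_0: rank C_0 − rank ∂_1 = 10 − 9 = 1, and the invariant factors of ∂_1 are all 1, so H_0 = Z.
  H_1: rank ker ∂_1 − rank ∂_2 = (30 − 9) − 20 = 1, and ∂_2 has invariant factor 2 > 1, so H_1 = Z ⊕ Z/2.
  H_2: rank ker ∂_2 − rank ∂_3 = (20 − 20) − 0 = 0, and there is no ∂_3, so H_2 = 0.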